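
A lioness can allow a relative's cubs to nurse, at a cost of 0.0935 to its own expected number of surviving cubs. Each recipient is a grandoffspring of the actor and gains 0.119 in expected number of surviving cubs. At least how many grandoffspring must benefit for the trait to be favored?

4

r to a grandoffspring = 0.25 (two parent–offspring links: r = (1/2)^2 = 1/4).
Hamilton's rule: n·r·B > C  ⇒  n > C/(r·B) = 0.0935/(0.25·0.119) = 3.143.
The smallest integer exceeding 3.143 is 4.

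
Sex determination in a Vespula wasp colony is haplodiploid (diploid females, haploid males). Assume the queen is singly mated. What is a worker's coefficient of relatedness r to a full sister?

Haplodiploid full sisters inherit their father's entire haploid genome identically (contributing 1/2) and on average half of their mother's contribution (1/2 · 1/2 = 1/4); r = 1/2 + 1/4 = 3/4.

0.75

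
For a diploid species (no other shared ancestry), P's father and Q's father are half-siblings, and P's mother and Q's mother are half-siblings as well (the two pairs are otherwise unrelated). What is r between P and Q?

With two independent routes of shared ancestry, r is the sum of the two contributions.
P and Q are related in two ways: half first cousins through their fathers (r = 1/16) and half first cousins through their mothers (r = 1/16).
r = 1/16 + 1/16 = 0.125.

0.125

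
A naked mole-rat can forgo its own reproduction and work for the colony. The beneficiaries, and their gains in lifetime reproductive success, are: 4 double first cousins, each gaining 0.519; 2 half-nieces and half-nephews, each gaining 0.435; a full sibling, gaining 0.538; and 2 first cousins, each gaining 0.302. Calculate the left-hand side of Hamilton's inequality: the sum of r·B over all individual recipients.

r to a double first cousin = 0.25 (double first cousins share both grandparent pairs — four paths of length 4: r = 4·(1/2)^4 = 1/4).
r to a half-niece or half-nephew = 1/8 (half-aunt/uncle↔niece/nephew: one path of length 3: r = (1/2)^3 = 1/8).
r to a full sibling = 1/2 (full sibs share both parents — two paths of length 2: r = 2·(1/2)^2 = 1/2).
r to a first cousin = 0.125 (first cousins share one grandparent pair — two paths of length 4: r = 2·(1/2)^4 = 1/8).
Summing one r·B term per recipient: 4·0.25·0.519 + 2·0.125·0.435 + 1·0.5·0.538 + 2·0.125·0.302 = 0.97225.

0.97225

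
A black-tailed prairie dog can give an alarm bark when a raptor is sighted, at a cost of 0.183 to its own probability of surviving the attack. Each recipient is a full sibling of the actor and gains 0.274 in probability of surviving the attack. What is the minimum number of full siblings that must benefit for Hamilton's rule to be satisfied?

r to a full sibling = 1/2 (full sibs share both parents — two paths of length 2: r = 2·(1/2)^2 = 1/2).
Hamilton's rule: n·r·B > C  ⇒  n > C/(r·B) = 0.183/(0.5·0.274) = 1.336.
The smallest integer exceeding 1.336 is 2.

2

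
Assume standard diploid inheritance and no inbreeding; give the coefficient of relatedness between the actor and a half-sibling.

0.25

Half-sibs share one parent — one path of length 2: r = (1/2)^2 = 1/4.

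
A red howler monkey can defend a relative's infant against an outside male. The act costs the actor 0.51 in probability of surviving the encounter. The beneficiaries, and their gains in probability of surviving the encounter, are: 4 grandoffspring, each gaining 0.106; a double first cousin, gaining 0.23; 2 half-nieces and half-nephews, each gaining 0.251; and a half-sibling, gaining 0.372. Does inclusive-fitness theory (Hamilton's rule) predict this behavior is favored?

Hamilton's rule: the trait is favored when the sum of r·B over every recipient exceeds the actor's cost C.
r to a grandoffspring = 1/4 (two parent–offspring links: r = (1/2)^2 = 1/4).
r to a double first cousin = 1/4 (double first cousins share both grandparent pairs — four paths of length 4: r = 4·(1/2)^4 = 1/4).
r to a half-niece or half-nephew = 0.125 (half-aunt/uncle↔niece/nephew: one path of length 3: r = (1/2)^3 = 1/8).
r to a half-sibling = 0.25 (half-sibs share one parent — one path of length 2: r = (1/2)^2 = 1/4).
Summing one r·B term per recipient: 4·0.25·0.106 + 1·0.25·0.23 + 2·0.125·0.251 + 1·0.25·0.372 = 0.31925.
0.31925 < 0.51: the indirect benefit is less than the cost.

No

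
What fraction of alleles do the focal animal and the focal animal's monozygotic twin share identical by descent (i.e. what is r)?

1

Each parent–offspring link contributes a factor of 1/2, and independent paths through distinct common ancestors add.
Monozygotic twins share every allele identical by descent: r = 1.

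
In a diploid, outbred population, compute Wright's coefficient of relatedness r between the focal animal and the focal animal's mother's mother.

Each parent–offspring link contributes a factor of 1/2, and independent paths through distinct common ancestors add.
Two parent–offspring links: r = (1/2)^2 = 1/4.

0.25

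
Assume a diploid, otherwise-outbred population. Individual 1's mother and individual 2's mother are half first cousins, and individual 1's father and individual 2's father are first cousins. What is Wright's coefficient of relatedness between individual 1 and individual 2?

0.046875

Relatedness sums over independent paths through distinct common ancestors.
Individual 1 and individual 2 are related in two ways: half second cousins through their mothers (r = 1/64) and second cousins through their fathers (r = 1/32).
r = 1/64 + 1/32 = 3/64 = 0.046875.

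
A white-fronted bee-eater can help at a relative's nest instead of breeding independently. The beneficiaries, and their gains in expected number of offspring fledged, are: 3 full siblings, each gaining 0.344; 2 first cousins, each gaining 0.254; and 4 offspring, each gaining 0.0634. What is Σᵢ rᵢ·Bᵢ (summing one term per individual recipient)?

0.7063

r to a full sibling = 0.5 (full sibs share both parents — two paths of length 2: r = 2·(1/2)^2 = 1/2).
r to a first cousin = 1/8 (first cousins share one grandparent pair — two paths of length 4: r = 2·(1/2)^4 = 1/8).
r to an offspring = 0.5 (one parent–offspring link: r = (1/2)^1 = 1/2).
Summing one r·B term per recipient: 3·0.5·0.344 + 2·0.125·0.254 + 4·0.5·0.0634 = 0.7063.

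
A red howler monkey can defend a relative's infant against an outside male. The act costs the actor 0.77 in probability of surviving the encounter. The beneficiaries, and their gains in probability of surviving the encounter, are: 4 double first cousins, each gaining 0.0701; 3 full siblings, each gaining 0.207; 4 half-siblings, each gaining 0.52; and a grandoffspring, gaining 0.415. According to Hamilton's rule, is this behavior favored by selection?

Yes

Hamilton's rule: the trait is favored when the sum of r·B over every recipient exceeds the actor's cost C.
r to a double first cousin = 1/4 (double first cousins share both grandparent pairs — four paths of length 4: r = 4·(1/2)^4 = 1/4).
r to a full sibling = 0.5 (full sibs share both parents — two paths of length 2: r = 2·(1/2)^2 = 1/2).
r to a half-sibling = 0.25 (half-sibs share one parent — one path of length 2: r = (1/2)^2 = 1/4).
r to a grandoffspring = 0.25 (two parent–offspring links: r = (1/2)^2 = 1/4).
Summing one r·B term per recipient: 4·0.25·0.0701 + 3·0.5·0.207 + 4·0.25·0.52 + 1·0.25·0.415 = 1.00435.
1.00435 > 0.77: the indirect benefit exceeds the cost.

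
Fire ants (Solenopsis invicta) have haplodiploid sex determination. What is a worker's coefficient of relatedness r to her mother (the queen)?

0.5

One meiotic link between diploid queen and diploid daughter: r = 1/2.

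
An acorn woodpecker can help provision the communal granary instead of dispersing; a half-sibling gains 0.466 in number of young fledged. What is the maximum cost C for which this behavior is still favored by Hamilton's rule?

r to a half-sibling = 0.25 (half-sibs share one parent — one path of length 2: r = (1/2)^2 = 1/4).
Hamilton's rule: n·r·B > C, so the trait is favored while C < n·r·B = 1·0.25·0.466 = 0.1165.

0.1165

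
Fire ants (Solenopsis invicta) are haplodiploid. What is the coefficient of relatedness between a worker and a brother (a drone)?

0.25

Her haploid brother carries none of their father's genes and a random half of their mother's genome; that half matches the maternal half of her own genome with probability 1/2: r = 1/2 · 1/2 = 1/4.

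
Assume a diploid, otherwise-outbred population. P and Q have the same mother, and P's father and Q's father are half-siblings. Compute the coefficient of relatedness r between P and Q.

0.3125

Wright's path rule: contributions from independent ancestry routes add.
P and Q are related in two ways: half-sibs through their shared mother (r = 1/4) and half first cousins through their fathers (r = 1/16).
r = 1/4 + 1/16 = 5/16 = 0.3125.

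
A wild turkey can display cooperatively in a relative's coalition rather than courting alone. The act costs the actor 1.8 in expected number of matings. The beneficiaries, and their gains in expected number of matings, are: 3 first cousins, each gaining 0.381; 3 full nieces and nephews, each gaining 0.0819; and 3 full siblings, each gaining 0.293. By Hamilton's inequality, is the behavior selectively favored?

Hamilton's rule: the trait is favored when the sum of r·B over every recipient exceeds the actor's cost C.
r to a first cousin = 1/8 (first cousins share one grandparent pair — two paths of length 4: r = 2·(1/2)^4 = 1/8).
r to a full niece or nephew = 0.25 (full aunt/uncle↔niece/nephew: two paths of length 3 through the shared grandparent pair: r = 2·(1/2)^3 = 1/4).
r to a full sibling = 0.5 (full sibs share both parents — two paths of length 2: r = 2·(1/2)^2 = 1/2).
Summing one r·B term per recipient: 3·0.125·0.381 + 3·0.25·0.0819 + 3·0.5·0.293 = 0.6438.
0.6438 < 1.8: the indirect benefit is less than the cost.

No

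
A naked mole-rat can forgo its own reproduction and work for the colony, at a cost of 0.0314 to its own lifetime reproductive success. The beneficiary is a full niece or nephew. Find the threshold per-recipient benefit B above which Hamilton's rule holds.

r to a full niece or nephew = 0.25 (full aunt/uncle↔niece/nephew: two paths of length 3 through the shared grandparent pair: r = 2·(1/2)^3 = 1/4).
Hamilton's rule with n recipients of equal r: n·r·B > C, so B > C/(n·r) = 0.0314/(1·0.25) = 0.1256.

0.1256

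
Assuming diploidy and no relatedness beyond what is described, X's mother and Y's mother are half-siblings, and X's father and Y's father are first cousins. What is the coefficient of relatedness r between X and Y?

0.09375

With two independent routes of shared ancestry, r is the sum of the two contributions.
X and Y are related in two ways: half first cousins through their mothers (r = 1/16) and second cousins through their fathers (r = 1/32).
r = 1/16 + 1/32 = 3/32 = 0.09375.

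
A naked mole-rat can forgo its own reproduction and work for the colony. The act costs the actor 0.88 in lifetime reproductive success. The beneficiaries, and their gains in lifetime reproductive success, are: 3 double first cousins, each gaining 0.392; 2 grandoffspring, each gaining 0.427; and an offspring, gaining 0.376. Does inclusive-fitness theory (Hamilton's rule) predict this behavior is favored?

Hamilton's rule: the trait is favored when the sum of r·B over every recipient exceeds the actor's cost C.
r to a double first cousin = 0.25 (double first cousins share both grandparent pairs — four paths of length 4: r = 4·(1/2)^4 = 1/4).
r to a grandoffspring = 1/4 (two parent–offspring links: r = (1/2)^2 = 1/4).
r to an offspring = 1/2 (one parent–offspring link: r = (1/2)^1 = 1/2).
Summing one r·B term per recipient: 3·0.25·0.392 + 2·0.25·0.427 + 1·0.5·0.376 = 0.6955.
0.6955 < 0.88: the indirect benefit is less than the cost.

No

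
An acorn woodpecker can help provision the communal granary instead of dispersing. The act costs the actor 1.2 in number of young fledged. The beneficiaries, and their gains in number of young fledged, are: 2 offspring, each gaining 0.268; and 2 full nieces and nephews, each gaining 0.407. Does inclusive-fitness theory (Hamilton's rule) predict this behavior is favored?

Hamilton's rule: the trait is favored when the sum of r·B over every recipient exceeds the actor's cost C.
r to an offspring = 0.5 (one parent–offspring link: r = (1/2)^1 = 1/2).
r to a full niece or nephew = 0.25 (full aunt/uncle↔niece/nephew: two paths of length 3 through the shared grandparent pair: r = 2·(1/2)^3 = 1/4).
Summing one r·B term per recipient: 2·0.5·0.268 + 2·0.25·0.407 = 0.4715.
0.4715 < 1.2: the indirect benefit is less than the cost.

No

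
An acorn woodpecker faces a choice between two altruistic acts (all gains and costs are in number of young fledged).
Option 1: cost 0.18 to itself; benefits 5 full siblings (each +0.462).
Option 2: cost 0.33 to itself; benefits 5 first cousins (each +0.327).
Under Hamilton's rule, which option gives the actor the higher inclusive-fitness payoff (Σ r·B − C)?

Option 1: r to a full sibling = 0.5.
Option 1: Σ r·B − C = (5·0.5·0.462) − 0.18 = 0.975.
Option 2: r to a first cousin = 0.125.
Option 2: Σ r·B − C = (5·0.125·0.327) − 0.33 = -0.125625.
Option 1 has the higher net inclusive-fitness payoff.

Option 1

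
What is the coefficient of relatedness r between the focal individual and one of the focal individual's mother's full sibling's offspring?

Each parent–offspring link contributes a factor of 1/2, and independent paths through distinct common ancestors add.
First cousins share one grandparent pair — two paths of length 4: r = 2·(1/2)^4 = 1/8.

0.125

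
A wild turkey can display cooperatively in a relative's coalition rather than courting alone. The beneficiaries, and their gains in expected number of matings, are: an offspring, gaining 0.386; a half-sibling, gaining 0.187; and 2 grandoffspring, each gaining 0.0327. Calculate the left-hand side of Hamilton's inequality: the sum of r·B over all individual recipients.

0.2561

r to an offspring = 0.5 (one parent–offspring link: r = (1/2)^1 = 1/2).
r to a half-sibling = 0.25 (half-sibs share one parent — one path of length 2: r = (1/2)^2 = 1/4).
r to a grandoffspring = 1/4 (two parent–offspring links: r = (1/2)^2 = 1/4).
Summing one r·B term per recipient: 1·0.5·0.386 + 1·0.25·0.187 + 2·0.25·0.0327 = 0.2561.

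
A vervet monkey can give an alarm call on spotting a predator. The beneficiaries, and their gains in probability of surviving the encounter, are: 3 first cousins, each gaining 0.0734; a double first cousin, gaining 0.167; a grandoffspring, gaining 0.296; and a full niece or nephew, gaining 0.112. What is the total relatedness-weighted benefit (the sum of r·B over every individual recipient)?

r to a first cousin = 0.125 (first cousins share one grandparent pair — two paths of length 4: r = 2·(1/2)^4 = 1/8).
r to a double first cousin = 1/4 (double first cousins share both grandparent pairs — four paths of length 4: r = 4·(1/2)^4 = 1/4).
r to a grandoffspring = 0.25 (two parent–offspring links: r = (1/2)^2 = 1/4).
r to a full niece or nephew = 0.25 (full aunt/uncle↔niece/nephew: two paths of length 3 through the shared grandparent pair: r = 2·(1/2)^3 = 1/4).
Summing one r·B term per recipient: 3·0.125·0.0734 + 1·0.25·0.167 + 1·0.25·0.296 + 1·0.25·0.112 = 0.171275.

0.171275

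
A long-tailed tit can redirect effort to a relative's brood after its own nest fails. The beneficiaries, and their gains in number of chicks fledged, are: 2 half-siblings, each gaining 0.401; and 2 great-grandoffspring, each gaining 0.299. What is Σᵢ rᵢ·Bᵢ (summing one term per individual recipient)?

0.27525

r to a half-sibling = 1/4 (half-sibs share one parent — one path of length 2: r = (1/2)^2 = 1/4).
r to a great-grandoffspring = 1/8 (three parent–offspring links: r = (1/2)^3 = 1/8).
Summing one r·B term per recipient: 2·0.25·0.401 + 2·0.125·0.299 = 0.27525.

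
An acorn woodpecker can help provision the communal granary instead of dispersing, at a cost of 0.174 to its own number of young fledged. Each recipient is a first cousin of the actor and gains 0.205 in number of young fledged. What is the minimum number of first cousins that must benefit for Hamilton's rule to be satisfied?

r to a first cousin = 1/8 (first cousins share one grandparent pair — two paths of length 4: r = 2·(1/2)^4 = 1/8).
Hamilton's rule: n·r·B > C  ⇒  n > C/(r·B) = 0.174/(0.125·0.205) = 6.79.
The smallest integer exceeding 6.79 is 7.

7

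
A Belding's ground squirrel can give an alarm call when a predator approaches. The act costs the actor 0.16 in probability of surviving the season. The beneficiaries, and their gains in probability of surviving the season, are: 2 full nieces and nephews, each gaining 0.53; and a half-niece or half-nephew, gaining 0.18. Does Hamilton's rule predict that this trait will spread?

Hamilton's rule: the trait is favored when the sum of r·B over every recipient exceeds the actor's cost C.
r to a full niece or nephew = 1/4 (full aunt/uncle↔niece/nephew: two paths of length 3 through the shared grandparent pair: r = 2·(1/2)^3 = 1/4).
r to a half-niece or half-nephew = 1/8 (half-aunt/uncle↔niece/nephew: one path of length 3: r = (1/2)^3 = 1/8).
Summing one r·B term per recipient: 2·0.25·0.53 + 1·0.125·0.18 = 0.2875.
0.2875 > 0.16: the indirect benefit exceeds the cost.

Yes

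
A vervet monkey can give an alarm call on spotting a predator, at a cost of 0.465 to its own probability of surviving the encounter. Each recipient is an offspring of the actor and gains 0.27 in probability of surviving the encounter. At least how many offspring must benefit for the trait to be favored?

r to an offspring = 0.5 (one parent–offspring link: r = (1/2)^1 = 1/2).
Hamilton's rule: n·r·B > C  ⇒  n > C/(r·B) = 0.465/(0.5·0.27) = 3.444.
The smallest integer exceeding 3.444 is 4.

4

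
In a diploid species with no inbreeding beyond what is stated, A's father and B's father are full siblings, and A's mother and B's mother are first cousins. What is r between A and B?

Relatedness sums over independent paths through distinct common ancestors.
A and B are related in two ways: first cousins through their fathers (r = 1/8) and second cousins through their mothers (r = 1/32).
r = 1/8 + 1/32 = 0.15625.

0.15625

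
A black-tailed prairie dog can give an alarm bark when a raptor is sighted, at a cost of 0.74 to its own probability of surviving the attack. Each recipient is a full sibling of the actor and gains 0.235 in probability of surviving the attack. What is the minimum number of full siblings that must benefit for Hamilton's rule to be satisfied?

7

r to a full sibling = 0.5 (full sibs share both parents — two paths of length 2: r = 2·(1/2)^2 = 1/2).
Hamilton's rule: n·r·B > C  ⇒  n > C/(r·B) = 0.74/(0.5·0.235) = 6.298.
The smallest integer exceeding 6.298 is 7.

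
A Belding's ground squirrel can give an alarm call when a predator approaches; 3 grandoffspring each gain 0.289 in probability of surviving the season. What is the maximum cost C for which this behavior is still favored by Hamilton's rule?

r to a grandoffspring = 1/4 (two parent–offspring links: r = (1/2)^2 = 1/4).
Hamilton's rule: n·r·B > C, so the trait is favored while C < n·r·B = 3·0.25·0.289 = 0.21675.

0.21675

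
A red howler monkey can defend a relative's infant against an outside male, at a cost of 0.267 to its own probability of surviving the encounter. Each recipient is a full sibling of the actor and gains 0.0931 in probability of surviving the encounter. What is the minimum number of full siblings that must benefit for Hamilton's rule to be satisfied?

r to a full sibling = 1/2 (full sibs share both parents — two paths of length 2: r = 2·(1/2)^2 = 1/2).
Hamilton's rule: n·r·B > C  ⇒  n > C/(r·B) = 0.267/(0.5·0.0931) = 5.736.
The smallest integer exceeding 5.736 is 6.

6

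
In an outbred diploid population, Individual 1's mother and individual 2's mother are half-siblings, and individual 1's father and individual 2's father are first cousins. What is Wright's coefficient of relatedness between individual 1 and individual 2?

0.09375

Independent pedigree routes through distinct common ancestors add.
Individual 1 and individual 2 are related in two ways: half first cousins through their mothers (r = 1/16) and second cousins through their fathers (r = 1/32).
r = 1/16 + 1/32 = 3/32 = 0.09375.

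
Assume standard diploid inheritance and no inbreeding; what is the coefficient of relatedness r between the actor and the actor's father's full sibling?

0.25

Each parent–offspring link contributes a factor of 1/2, and independent paths through distinct common ancestors add.
Full aunt/uncle↔niece/nephew: two paths of length 3 through the shared grandparent pair: r = 2·(1/2)^3 = 1/4.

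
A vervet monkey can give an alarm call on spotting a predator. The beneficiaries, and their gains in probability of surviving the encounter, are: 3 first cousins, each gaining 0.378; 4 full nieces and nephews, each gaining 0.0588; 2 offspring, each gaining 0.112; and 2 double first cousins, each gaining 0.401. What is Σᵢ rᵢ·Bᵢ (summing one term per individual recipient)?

0.51305

r to a first cousin = 1/8 (first cousins share one grandparent pair — two paths of length 4: r = 2·(1/2)^4 = 1/8).
r to a full niece or nephew = 0.25 (full aunt/uncle↔niece/nephew: two paths of length 3 through the shared grandparent pair: r = 2·(1/2)^3 = 1/4).
r to an offspring = 0.5 (one parent–offspring link: r = (1/2)^1 = 1/2).
r to a double first cousin = 0.25 (double first cousins share both grandparent pairs — four paths of length 4: r = 4·(1/2)^4 = 1/4).
Summing one r·B term per recipient: 3·0.125·0.378 + 4·0.25·0.0588 + 2·0.5·0.112 + 2·0.25·0.401 = 0.51305.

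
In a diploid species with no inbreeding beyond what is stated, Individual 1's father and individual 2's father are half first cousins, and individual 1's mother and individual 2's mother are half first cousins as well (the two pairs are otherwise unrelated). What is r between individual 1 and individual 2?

0.03125

Relatedness sums over independent paths through distinct common ancestors.
Individual 1 and individual 2 are related in two ways: half second cousins through their fathers (r = 1/64) and half second cousins through their mothers (r = 1/64).
r = 1/64 + 1/64 = 1/32 = 0.03125.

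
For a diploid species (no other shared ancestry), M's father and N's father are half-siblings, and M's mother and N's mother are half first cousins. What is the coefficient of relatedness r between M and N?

0.078125

Relatedness sums over independent paths through distinct common ancestors.
M and N are related in two ways: half first cousins through their fathers (r = 1/16) and half second cousins through their mothers (r = 1/64).
r = 1/16 + 1/64 = 5/64 = 0.078125.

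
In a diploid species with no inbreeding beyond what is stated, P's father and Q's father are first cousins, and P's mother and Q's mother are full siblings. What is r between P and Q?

0.15625

Relatedness sums over independent paths through distinct common ancestors.
P and Q are related in two ways: second cousins through their fathers (r = 1/32) and first cousins through their mothers (r = 1/8).
r = 1/32 + 1/8 = 5/32 = 0.15625.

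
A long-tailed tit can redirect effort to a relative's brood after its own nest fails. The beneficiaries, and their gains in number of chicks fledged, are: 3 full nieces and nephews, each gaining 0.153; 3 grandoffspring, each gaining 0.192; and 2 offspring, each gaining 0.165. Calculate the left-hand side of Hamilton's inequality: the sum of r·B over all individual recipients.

0.42375

r to a full niece or nephew = 1/4 (full aunt/uncle↔niece/nephew: two paths of length 3 through the shared grandparent pair: r = 2·(1/2)^3 = 1/4).
r to a grandoffspring = 0.25 (two parent–offspring links: r = (1/2)^2 = 1/4).
r to an offspring = 1/2 (one parent–offspring link: r = (1/2)^1 = 1/2).
Summing one r·B term per recipient: 3·0.25·0.153 + 3·0.25·0.192 + 2·0.5·0.165 = 0.42375.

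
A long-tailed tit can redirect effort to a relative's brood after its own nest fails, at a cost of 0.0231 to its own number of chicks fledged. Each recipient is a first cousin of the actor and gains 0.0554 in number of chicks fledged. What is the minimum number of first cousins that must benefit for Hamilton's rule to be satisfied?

r to a first cousin = 1/8 (first cousins share one grandparent pair — two paths of length 4: r = 2·(1/2)^4 = 1/8).
Hamilton's rule: n·r·B > C  ⇒  n > C/(r·B) = 0.0231/(0.125·0.0554) = 3.336.
The smallest integer exceeding 3.336 is 4.

4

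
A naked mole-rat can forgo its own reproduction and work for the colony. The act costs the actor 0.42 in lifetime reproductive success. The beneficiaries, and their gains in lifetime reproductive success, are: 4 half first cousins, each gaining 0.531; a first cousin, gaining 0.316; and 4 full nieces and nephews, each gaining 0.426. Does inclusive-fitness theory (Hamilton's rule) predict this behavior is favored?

Hamilton's rule: the trait is favored when the sum of r·B over every recipient exceeds the actor's cost C.
r to a half first cousin = 1/16 (half first cousins share one grandparent — one path of length 4: r = (1/2)^4 = 1/16).
r to a first cousin = 0.125 (first cousins share one grandparent pair — two paths of length 4: r = 2·(1/2)^4 = 1/8).
r to a full niece or nephew = 0.25 (full aunt/uncle↔niece/nephew: two paths of length 3 through the shared grandparent pair: r = 2·(1/2)^3 = 1/4).
Summing one r·B term per recipient: 4·0.0625·0.531 + 1·0.125·0.316 + 4·0.25·0.426 = 0.59825.
0.59825 > 0.42: the indirect benefit exceeds the cost.

Yes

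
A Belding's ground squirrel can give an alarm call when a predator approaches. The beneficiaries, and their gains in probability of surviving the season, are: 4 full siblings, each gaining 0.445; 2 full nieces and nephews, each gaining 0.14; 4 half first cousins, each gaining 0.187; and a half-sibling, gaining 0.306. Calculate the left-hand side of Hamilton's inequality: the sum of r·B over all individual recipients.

r to a full sibling = 1/2 (full sibs share both parents — two paths of length 2: r = 2·(1/2)^2 = 1/2).
r to a full niece or nephew = 1/4 (full aunt/uncle↔niece/nephew: two paths of length 3 through the shared grandparent pair: r = 2·(1/2)^3 = 1/4).
r to a half first cousin = 1/16 (half first cousins share one grandparent — one path of length 4: r = (1/2)^4 = 1/16).
r to a half-sibling = 1/4 (half-sibs share one parent — one path of length 2: r = (1/2)^2 = 1/4).
Summing one r·B term per recipient: 4·0.5·0.445 + 2·0.25·0.14 + 4·0.0625·0.187 + 1·0.25·0.306 = 1.08325.

1.08325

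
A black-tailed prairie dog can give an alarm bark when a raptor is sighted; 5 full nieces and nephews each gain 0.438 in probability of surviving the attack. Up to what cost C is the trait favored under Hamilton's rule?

r to a full niece or nephew = 1/4 (full aunt/uncle↔niece/nephew: two paths of length 3 through the shared grandparent pair: r = 2·(1/2)^3 = 1/4).
Hamilton's rule: n·r·B > C, so the trait is favored while C < n·r·B = 5·0.25·0.438 = 0.5475.

0.5475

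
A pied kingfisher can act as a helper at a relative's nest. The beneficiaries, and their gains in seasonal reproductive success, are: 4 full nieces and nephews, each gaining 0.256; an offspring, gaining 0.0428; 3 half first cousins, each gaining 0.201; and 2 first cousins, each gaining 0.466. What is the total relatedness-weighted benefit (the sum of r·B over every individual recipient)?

r to a full niece or nephew = 1/4 (full aunt/uncle↔niece/nephew: two paths of length 3 through the shared grandparent pair: r = 2·(1/2)^3 = 1/4).
r to an offspring = 0.5 (one parent–offspring link: r = (1/2)^1 = 1/2).
r to a half first cousin = 0.0625 (half first cousins share one grandparent — one path of length 4: r = (1/2)^4 = 1/16).
r to a first cousin = 0.125 (first cousins share one grandparent pair — two paths of length 4: r = 2·(1/2)^4 = 1/8).
Summing one r·B term per recipient: 4·0.25·0.256 + 1·0.5·0.0428 + 3·0.0625·0.201 + 2·0.125·0.466 = 0.4315875.

0.4315875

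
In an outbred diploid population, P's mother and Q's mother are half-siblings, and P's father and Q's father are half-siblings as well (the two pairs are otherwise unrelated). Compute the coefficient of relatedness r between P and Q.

Relatedness sums over independent paths through distinct common ancestors.
P and Q are related in two ways: half first cousins through their mothers (r = 1/16) and half first cousins through their fathers (r = 1/16).
r = 1/16 + 1/16 = 0.125.

0.125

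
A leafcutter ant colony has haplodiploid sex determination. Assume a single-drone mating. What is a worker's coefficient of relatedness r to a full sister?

Haplodiploid full sisters inherit their father's entire haploid genome identically (contributing 1/2) and on average half of their mother's contribution (1/2 · 1/2 = 1/4); r = 1/2 + 1/4 = 3/4.

0.75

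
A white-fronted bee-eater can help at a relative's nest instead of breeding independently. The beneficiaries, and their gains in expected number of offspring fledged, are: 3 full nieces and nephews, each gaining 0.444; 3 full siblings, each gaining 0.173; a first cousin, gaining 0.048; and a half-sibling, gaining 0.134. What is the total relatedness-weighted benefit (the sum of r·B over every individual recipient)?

0.632

r to a full niece or nephew = 0.25 (full aunt/uncle↔niece/nephew: two paths of length 3 through the shared grandparent pair: r = 2·(1/2)^3 = 1/4).
r to a full sibling = 1/2 (full sibs share both parents — two paths of length 2: r = 2·(1/2)^2 = 1/2).
r to a first cousin = 0.125 (first cousins share one grandparent pair — two paths of length 4: r = 2·(1/2)^4 = 1/8).
r to a half-sibling = 1/4 (half-sibs share one parent — one path of length 2: r = (1/2)^2 = 1/4).
Summing one r·B term per recipient: 3·0.25·0.444 + 3·0.5·0.173 + 1·0.125·0.048 + 1·0.25·0.134 = 0.632.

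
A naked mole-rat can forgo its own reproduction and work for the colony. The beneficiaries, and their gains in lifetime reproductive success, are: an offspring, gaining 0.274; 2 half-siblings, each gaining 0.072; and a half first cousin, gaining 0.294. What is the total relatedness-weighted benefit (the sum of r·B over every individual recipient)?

0.191375

r to an offspring = 0.5 (one parent–offspring link: r = (1/2)^1 = 1/2).
r to a half-sibling = 1/4 (half-sibs share one parent — one path of length 2: r = (1/2)^2 = 1/4).
r to a half first cousin = 0.0625 (half first cousins share one grandparent — one path of length 4: r = (1/2)^4 = 1/16).
Summing one r·B term per recipient: 1·0.5·0.274 + 2·0.25·0.072 + 1·0.0625·0.294 = 0.191375.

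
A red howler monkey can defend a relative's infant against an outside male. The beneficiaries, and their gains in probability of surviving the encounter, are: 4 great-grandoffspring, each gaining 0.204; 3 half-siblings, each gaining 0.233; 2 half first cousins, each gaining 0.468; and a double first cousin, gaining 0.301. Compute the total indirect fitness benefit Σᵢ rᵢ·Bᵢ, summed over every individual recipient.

r to a great-grandoffspring = 1/8 (three parent–offspring links: r = (1/2)^3 = 1/8).
r to a half-sibling = 0.25 (half-sibs share one parent — one path of length 2: r = (1/2)^2 = 1/4).
r to a half first cousin = 0.0625 (half first cousins share one grandparent — one path of length 4: r = (1/2)^4 = 1/16).
r to a double first cousin = 0.25 (double first cousins share both grandparent pairs — four paths of length 4: r = 4·(1/2)^4 = 1/4).
Summing one r·B term per recipient: 4·0.125·0.204 + 3·0.25·0.233 + 2·0.0625·0.468 + 1·0.25·0.301 = 0.4105.

0.4105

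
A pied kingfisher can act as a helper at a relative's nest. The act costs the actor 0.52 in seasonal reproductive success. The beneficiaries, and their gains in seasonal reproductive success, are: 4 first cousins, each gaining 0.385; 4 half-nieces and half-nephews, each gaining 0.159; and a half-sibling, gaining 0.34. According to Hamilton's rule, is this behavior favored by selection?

Hamilton's rule: the trait is favored when the sum of r·B over every recipient exceeds the actor's cost C.
r to a first cousin = 0.125 (first cousins share one grandparent pair — two paths of length 4: r = 2·(1/2)^4 = 1/8).
r to a half-niece or half-nephew = 0.125 (half-aunt/uncle↔niece/nephew: one path of length 3: r = (1/2)^3 = 1/8).
r to a half-sibling = 0.25 (half-sibs share one parent — one path of length 2: r = (1/2)^2 = 1/4).
Summing one r·B term per recipient: 4·0.125·0.385 + 4·0.125·0.159 + 1·0.25·0.34 = 0.357.
0.357 < 0.52: the indirect benefit is less than the cost.

No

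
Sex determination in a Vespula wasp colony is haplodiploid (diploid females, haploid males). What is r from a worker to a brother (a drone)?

Her haploid brother carries none of their father's genes and a random half of their mother's genome; that half matches the maternal half of her own genome with probability 1/2: r = 1/2 · 1/2 = 1/4.

0.25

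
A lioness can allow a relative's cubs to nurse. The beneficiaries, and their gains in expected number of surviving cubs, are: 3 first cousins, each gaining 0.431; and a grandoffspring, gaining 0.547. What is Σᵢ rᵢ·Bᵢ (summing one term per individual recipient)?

0.298375

r to a first cousin = 1/8 (first cousins share one grandparent pair — two paths of length 4: r = 2·(1/2)^4 = 1/8).
r to a grandoffspring = 1/4 (two parent–offspring links: r = (1/2)^2 = 1/4).
Summing one r·B term per recipient: 3·0.125·0.431 + 1·0.25·0.547 = 0.298375.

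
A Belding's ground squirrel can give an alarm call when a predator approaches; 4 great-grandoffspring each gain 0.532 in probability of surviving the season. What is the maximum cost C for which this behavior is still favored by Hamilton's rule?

0.266

r to a great-grandoffspring = 0.125 (three parent–offspring links: r = (1/2)^3 = 1/8).
Hamilton's rule: n·r·B > C, so the trait is favored while C < n·r·B = 4·0.125·0.532 = 0.266.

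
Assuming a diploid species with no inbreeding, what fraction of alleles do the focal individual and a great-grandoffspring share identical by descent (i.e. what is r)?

Each parent–offspring link contributes a factor of 1/2, and independent paths through distinct common ancestors add.
Three parent–offspring links: r = (1/2)^3 = 1/8.

0.125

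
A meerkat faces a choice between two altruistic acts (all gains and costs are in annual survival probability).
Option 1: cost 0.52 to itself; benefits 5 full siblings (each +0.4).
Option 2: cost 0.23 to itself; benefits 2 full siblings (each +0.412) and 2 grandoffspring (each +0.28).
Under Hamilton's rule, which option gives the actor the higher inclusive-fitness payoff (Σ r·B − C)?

Option 1: r to a full sibling = 0.5.
Option 1: Σ r·B − C = (5·0.5·0.4) − 0.52 = 0.48.
Option 2: r to a full sibling = 0.5.
Option 2: r to a grandoffspring = 0.25.
Option 2: Σ r·B − C = (2·0.5·0.412 + 2·0.25·0.28) − 0.23 = 0.322.
Option 1 has the higher net inclusive-fitness payoff.

Option 1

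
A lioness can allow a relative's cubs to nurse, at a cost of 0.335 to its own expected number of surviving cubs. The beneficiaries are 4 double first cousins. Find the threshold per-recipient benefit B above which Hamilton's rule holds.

r to a double first cousin = 1/4 (double first cousins share both grandparent pairs — four paths of length 4: r = 4·(1/2)^4 = 1/4).
Hamilton's rule with n recipients of equal r: n·r·B > C, so B > C/(n·r) = 0.335/(4·0.25) = 0.335.

0.335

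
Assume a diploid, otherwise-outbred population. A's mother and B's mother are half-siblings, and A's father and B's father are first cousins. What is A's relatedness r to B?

0.09375

Independent pedigree routes through distinct common ancestors add.
A and B are related in two ways: half first cousins through their mothers (r = 1/16) and second cousins through their fathers (r = 1/32).
r = 1/16 + 1/32 = 0.09375.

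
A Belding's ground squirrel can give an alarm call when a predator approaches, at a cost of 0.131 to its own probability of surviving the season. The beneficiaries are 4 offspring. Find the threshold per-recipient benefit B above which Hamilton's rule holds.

0.0655

r to an offspring = 0.5 (one parent–offspring link: r = (1/2)^1 = 1/2).
Hamilton's rule with n recipients of equal r: n·r·B > C, so B > C/(n·r) = 0.131/(4·0.5) = 0.0655.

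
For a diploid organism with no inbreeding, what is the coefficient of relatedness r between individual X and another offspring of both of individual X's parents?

Each parent–offspring link contributes a factor of 1/2, and independent paths through distinct common ancestors add.
Full sibs share both parents — two paths of length 2: r = 2·(1/2)^2 = 1/2.

0.5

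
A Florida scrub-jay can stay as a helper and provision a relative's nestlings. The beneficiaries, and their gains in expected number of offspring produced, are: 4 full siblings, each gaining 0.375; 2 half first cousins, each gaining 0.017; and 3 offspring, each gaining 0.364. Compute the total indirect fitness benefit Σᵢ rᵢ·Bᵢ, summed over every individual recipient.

1.298125

r to a full sibling = 0.5 (full sibs share both parents — two paths of length 2: r = 2·(1/2)^2 = 1/2).
r to a half first cousin = 1/16 (half first cousins share one grandparent — one path of length 4: r = (1/2)^4 = 1/16).
r to an offspring = 0.5 (one parent–offspring link: r = (1/2)^1 = 1/2).
Summing one r·B term per recipient: 4·0.5·0.375 + 2·0.0625·0.017 + 3·0.5·0.364 = 1.298125.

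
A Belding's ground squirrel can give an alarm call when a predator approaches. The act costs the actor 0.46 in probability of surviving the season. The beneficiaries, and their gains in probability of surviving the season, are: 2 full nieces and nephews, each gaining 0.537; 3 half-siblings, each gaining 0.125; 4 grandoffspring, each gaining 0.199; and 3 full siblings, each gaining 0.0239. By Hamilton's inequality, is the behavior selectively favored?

Hamilton's rule: the trait is favored when the sum of r·B over every recipient exceeds the actor's cost C.
r to a full niece or nephew = 1/4 (full aunt/uncle↔niece/nephew: two paths of length 3 through the shared grandparent pair: r = 2·(1/2)^3 = 1/4).
r to a half-sibling = 1/4 (half-sibs share one parent — one path of length 2: r = (1/2)^2 = 1/4).
r to a grandoffspring = 0.25 (two parent–offspring links: r = (1/2)^2 = 1/4).
r to a full sibling = 1/2 (full sibs share both parents — two paths of length 2: r = 2·(1/2)^2 = 1/2).
Summing one r·B term per recipient: 2·0.25·0.537 + 3·0.25·0.125 + 4·0.25·0.199 + 3·0.5·0.0239 = 0.5971.
0.5971 > 0.46: the indirect benefit exceeds the cost.

Yes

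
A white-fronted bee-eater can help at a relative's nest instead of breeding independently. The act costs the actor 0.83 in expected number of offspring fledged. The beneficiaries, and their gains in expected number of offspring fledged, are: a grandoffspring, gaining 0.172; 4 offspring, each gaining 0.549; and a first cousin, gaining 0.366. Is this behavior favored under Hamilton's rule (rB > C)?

Yes

Hamilton's rule: the trait is favored when the sum of r·B over every recipient exceeds the actor's cost C.
r to a grandoffspring = 1/4 (two parent–offspring links: r = (1/2)^2 = 1/4).
r to an offspring = 0.5 (one parent–offspring link: r = (1/2)^1 = 1/2).
r to a first cousin = 0.125 (first cousins share one grandparent pair — two paths of length 4: r = 2·(1/2)^4 = 1/8).
Summing one r·B term per recipient: 1·0.25·0.172 + 4·0.5·0.549 + 1·0.125·0.366 = 1.18675.
1.18675 > 0.83: the indirect benefit exceeds the cost.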